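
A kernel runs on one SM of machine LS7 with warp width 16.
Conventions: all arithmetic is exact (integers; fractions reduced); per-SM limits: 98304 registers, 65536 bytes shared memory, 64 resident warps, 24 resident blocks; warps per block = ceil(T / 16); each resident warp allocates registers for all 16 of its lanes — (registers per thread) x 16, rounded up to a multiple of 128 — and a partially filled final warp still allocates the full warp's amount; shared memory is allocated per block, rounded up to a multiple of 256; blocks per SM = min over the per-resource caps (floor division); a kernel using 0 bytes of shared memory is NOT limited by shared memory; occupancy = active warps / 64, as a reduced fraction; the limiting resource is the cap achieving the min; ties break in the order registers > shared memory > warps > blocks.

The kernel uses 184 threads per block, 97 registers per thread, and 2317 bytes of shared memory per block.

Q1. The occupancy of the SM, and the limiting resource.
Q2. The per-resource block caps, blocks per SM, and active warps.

Answer: occupancy 3/4, limited by registers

registers: 4 blocks
shared memory: 25 blocks
warps: 5 blocks
blocks: 24 blocks

Answer: 4 blocks, 48 active warps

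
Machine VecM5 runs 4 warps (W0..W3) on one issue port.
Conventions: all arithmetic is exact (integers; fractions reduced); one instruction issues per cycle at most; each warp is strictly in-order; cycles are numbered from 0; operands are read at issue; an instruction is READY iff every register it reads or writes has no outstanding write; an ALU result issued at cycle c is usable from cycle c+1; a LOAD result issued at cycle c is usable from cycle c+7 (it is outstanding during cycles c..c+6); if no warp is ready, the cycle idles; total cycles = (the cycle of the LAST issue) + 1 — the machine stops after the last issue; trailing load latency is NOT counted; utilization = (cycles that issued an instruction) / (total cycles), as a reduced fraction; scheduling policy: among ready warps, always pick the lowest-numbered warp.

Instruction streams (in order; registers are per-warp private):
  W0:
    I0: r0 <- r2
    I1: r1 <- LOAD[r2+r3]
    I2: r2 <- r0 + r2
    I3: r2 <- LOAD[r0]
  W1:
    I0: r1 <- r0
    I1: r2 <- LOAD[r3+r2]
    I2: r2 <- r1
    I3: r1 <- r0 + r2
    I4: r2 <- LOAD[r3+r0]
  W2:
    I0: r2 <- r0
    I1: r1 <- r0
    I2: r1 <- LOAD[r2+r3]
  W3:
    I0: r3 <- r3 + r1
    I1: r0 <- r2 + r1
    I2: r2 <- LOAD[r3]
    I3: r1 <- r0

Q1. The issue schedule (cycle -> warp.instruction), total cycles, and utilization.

cycle 0: W0.I0
cycle 1: W0.I1
cycle 2: W0.I2
cycle 3: W0.I3
cycle 4: W1.I0
cycle 5: W1.I1
cycle 6: W2.I0
cycle 7: W2.I1
cycle 8: W2.I2
cycle 9: W3.I0
cycle 10: W3.I1
cycle 11: W3.I2
cycle 12: W1.I2
cycle 13: W1.I3
cycle 14: W1.I4
cycle 15: W3.I3

Answer: 16 cycles, utilization 1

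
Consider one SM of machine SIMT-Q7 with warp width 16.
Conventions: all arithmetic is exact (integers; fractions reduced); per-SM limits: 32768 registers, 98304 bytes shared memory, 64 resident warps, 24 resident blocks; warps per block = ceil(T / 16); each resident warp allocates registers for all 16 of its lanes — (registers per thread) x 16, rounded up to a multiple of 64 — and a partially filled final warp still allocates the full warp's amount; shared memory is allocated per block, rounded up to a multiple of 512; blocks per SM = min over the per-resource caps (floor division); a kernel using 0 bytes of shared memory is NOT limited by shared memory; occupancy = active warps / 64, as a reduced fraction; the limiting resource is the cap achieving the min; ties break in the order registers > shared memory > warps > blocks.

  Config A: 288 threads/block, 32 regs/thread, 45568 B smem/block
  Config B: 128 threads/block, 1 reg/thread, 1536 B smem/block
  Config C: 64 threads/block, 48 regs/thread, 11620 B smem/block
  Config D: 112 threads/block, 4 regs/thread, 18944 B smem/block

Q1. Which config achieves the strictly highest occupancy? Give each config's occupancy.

occupancies: A 9/16, B 1, C 1/2, D 35/64

Answer: B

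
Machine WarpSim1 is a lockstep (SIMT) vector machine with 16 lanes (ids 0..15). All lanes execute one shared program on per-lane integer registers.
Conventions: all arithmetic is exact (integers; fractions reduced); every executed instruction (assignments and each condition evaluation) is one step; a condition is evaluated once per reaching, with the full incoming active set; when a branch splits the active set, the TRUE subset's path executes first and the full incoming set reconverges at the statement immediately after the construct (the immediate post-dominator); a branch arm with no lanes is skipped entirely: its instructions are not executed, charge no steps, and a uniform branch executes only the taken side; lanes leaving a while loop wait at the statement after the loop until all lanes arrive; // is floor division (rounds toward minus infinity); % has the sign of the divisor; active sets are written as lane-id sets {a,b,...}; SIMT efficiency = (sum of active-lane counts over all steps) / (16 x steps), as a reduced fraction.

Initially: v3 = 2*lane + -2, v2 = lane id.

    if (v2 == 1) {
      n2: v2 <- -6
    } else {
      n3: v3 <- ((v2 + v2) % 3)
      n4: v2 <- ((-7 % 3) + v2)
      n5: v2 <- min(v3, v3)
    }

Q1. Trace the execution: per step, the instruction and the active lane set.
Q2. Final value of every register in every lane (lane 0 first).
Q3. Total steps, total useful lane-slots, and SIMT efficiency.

step 0: eval (v2 == 1)               {0,1,2,3,4,5,6,7,8,9,10,11,12,13,14,15}
step 1: v2 <- -6                     {1}
step 2: v3 <- ((v2 + v2) % 3)        {0,2,3,4,5,6,7,8,9,10,11,12,13,14,15}
step 3: v2 <- ((-7 % 3) + v2)        {0,2,3,4,5,6,7,8,9,10,11,12,13,14,15}
step 4: v2 <- min(v3, v3)            {0,2,3,4,5,6,7,8,9,10,11,12,13,14,15}

Answer: 5 steps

v3: 0,0,1,0,2,1,0,2,1,0,2,1,0,2,1,0
v2: 0,-6,1,0,2,1,0,2,1,0,2,1,0,2,1,0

steps = 5; useful = 62; efficiency = 62/80 = 31/40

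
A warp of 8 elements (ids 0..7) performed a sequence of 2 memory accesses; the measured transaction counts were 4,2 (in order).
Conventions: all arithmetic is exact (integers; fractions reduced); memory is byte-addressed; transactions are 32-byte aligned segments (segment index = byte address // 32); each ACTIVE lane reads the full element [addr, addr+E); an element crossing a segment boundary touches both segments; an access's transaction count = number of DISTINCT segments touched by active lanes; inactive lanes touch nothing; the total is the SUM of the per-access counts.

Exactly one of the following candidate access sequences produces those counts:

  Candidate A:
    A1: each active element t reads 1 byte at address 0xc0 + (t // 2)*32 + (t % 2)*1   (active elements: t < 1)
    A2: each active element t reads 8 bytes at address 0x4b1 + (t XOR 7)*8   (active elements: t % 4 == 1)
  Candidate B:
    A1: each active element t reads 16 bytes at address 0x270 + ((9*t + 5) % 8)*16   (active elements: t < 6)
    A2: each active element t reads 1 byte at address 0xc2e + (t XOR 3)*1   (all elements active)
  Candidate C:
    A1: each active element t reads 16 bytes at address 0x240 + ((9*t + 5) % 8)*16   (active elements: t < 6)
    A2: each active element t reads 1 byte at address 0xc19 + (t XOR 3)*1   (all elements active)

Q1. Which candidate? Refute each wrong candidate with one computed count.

A: A1 gives 1 transaction, not 4
B: A2 gives 1 transaction, not 2
C: all counts match (4,2)

Answer: C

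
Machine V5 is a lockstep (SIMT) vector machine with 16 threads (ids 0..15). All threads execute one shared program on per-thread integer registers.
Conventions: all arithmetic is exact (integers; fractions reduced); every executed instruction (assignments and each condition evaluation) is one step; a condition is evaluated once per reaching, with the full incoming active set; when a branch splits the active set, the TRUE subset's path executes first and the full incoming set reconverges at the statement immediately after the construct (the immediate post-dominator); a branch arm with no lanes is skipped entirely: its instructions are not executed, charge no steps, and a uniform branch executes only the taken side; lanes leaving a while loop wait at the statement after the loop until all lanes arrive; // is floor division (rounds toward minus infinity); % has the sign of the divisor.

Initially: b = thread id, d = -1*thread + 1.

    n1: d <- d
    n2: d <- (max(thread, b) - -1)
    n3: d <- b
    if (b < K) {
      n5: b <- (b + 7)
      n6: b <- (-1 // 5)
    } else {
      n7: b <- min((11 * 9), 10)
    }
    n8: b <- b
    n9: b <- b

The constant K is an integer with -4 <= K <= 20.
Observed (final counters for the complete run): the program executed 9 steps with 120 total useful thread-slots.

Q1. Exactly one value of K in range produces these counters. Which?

Answer: K = 8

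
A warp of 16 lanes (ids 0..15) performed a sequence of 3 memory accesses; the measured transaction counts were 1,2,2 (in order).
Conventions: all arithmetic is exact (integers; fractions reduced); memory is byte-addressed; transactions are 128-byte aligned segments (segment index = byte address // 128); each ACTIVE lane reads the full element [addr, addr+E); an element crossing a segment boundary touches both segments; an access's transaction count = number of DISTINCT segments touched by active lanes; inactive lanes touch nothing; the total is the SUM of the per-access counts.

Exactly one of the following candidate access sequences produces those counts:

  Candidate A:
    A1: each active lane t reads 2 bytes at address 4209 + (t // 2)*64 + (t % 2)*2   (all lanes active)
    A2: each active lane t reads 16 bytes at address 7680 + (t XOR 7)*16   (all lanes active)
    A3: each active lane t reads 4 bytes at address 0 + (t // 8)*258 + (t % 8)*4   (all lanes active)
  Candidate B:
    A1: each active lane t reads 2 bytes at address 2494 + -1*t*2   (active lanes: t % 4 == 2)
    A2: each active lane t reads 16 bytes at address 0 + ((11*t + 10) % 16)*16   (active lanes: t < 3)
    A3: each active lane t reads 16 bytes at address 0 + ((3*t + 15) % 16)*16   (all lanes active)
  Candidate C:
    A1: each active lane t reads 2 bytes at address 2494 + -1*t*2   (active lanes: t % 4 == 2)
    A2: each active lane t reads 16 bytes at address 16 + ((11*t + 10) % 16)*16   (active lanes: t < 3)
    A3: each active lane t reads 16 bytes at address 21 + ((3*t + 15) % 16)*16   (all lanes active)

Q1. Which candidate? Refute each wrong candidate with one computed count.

A: A1 gives 5 transactions, not 1
C: A3 gives 3 transactions, not 2
B: all counts match (1,2,2)

Answer: B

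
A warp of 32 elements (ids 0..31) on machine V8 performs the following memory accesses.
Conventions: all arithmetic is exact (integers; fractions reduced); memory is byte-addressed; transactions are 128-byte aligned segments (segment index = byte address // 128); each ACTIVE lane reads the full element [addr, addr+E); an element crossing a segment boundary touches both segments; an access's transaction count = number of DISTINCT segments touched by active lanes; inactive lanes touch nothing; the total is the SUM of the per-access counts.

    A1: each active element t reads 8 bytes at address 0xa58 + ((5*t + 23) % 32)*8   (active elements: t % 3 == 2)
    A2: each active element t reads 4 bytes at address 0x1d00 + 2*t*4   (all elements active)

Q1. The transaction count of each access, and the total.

A1: 3 transactions
A2: 2 transactions

Answer: 3,2; total 5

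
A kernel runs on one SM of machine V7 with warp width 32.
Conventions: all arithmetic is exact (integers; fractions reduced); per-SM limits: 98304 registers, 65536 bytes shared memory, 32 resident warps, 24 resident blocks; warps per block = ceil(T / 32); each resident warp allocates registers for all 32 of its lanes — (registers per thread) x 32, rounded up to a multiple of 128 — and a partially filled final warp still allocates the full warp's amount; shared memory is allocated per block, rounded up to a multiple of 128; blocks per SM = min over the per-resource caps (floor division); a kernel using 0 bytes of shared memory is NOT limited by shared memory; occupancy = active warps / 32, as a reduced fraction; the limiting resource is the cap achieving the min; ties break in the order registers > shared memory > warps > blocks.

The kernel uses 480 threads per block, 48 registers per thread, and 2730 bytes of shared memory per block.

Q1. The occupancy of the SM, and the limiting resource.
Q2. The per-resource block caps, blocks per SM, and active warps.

Answer: occupancy 15/16, limited by warps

registers: 4 blocks
shared memory: 23 blocks
warps: 2 blocks
blocks: 24 blocks

Answer: 2 blocks, 30 active warps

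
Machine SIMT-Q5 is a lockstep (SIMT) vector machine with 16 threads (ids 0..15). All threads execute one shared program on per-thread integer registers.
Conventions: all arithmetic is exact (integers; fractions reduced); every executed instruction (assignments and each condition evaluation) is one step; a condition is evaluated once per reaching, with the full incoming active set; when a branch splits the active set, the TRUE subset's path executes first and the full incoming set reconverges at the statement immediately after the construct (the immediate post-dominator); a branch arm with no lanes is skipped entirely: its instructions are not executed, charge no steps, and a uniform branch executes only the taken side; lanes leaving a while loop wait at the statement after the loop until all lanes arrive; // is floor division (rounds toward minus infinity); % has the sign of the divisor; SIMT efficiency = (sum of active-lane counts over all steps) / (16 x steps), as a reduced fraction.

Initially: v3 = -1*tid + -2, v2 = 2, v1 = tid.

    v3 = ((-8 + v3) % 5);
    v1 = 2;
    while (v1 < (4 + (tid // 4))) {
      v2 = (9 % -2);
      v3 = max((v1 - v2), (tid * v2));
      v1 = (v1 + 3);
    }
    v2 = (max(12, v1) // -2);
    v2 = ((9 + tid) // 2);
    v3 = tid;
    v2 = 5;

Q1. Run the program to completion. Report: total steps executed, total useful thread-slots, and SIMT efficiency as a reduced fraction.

Answer: 15 steps, 208 useful, 13/15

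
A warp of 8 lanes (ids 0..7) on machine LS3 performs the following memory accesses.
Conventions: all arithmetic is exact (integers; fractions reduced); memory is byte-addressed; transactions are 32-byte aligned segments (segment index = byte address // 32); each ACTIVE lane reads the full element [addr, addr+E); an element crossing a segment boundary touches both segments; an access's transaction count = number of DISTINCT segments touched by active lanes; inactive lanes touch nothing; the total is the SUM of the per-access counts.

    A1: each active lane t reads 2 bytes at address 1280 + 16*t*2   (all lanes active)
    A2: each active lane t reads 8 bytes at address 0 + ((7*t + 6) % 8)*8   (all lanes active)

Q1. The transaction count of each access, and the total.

A1: 8 transactions
A2: 2 transactions

Answer: 8,2; total 10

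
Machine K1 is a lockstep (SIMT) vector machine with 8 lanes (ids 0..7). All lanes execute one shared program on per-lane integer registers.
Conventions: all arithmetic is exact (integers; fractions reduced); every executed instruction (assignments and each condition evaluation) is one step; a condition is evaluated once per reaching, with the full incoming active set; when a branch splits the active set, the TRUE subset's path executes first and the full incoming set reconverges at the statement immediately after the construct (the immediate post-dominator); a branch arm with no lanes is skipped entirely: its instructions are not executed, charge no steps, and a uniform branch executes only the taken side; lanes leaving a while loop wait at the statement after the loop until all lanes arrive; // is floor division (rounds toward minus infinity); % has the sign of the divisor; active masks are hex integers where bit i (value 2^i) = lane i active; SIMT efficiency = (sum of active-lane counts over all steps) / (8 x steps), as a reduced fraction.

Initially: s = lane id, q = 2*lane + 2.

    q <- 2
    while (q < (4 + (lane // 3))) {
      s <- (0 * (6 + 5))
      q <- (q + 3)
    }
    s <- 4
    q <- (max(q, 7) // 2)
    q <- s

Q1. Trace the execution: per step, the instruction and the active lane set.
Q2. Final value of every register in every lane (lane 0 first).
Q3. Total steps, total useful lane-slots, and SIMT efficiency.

step 0: q <- 2                       0xff
step 1: eval (q < (4 + (lane // 3))) 0xff
step 2: s <- (0 * (6 + 5))           0xff
step 3: q <- (q + 3)                 0xff
step 4: eval (q < (4 + (lane // 3))) 0xff
step 5: s <- (0 * (6 + 5))           0xc0
step 6: q <- (q + 3)                 0xc0
step 7: eval (q < (4 + (lane // 3))) 0xc0
step 8: s <- 4                       0xff
step 9: q <- (max(q, 7) // 2)        0xff
step 10: q <- s                       0xff

Answer: 11 steps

s: 4,4,4,4,4,4,4,4
q: 4,4,4,4,4,4,4,4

steps = 11; useful = 70; efficiency = 70/88 = 35/44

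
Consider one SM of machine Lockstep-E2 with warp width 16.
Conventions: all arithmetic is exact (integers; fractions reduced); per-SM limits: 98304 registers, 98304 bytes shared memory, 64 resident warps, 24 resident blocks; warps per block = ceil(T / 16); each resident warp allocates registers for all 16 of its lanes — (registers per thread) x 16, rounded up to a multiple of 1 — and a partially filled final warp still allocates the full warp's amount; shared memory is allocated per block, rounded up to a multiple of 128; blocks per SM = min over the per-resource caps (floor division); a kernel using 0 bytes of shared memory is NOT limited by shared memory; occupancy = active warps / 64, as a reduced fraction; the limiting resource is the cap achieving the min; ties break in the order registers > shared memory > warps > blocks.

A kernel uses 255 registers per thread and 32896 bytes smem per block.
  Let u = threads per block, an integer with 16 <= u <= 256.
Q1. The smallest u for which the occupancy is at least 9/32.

Answer: u = 129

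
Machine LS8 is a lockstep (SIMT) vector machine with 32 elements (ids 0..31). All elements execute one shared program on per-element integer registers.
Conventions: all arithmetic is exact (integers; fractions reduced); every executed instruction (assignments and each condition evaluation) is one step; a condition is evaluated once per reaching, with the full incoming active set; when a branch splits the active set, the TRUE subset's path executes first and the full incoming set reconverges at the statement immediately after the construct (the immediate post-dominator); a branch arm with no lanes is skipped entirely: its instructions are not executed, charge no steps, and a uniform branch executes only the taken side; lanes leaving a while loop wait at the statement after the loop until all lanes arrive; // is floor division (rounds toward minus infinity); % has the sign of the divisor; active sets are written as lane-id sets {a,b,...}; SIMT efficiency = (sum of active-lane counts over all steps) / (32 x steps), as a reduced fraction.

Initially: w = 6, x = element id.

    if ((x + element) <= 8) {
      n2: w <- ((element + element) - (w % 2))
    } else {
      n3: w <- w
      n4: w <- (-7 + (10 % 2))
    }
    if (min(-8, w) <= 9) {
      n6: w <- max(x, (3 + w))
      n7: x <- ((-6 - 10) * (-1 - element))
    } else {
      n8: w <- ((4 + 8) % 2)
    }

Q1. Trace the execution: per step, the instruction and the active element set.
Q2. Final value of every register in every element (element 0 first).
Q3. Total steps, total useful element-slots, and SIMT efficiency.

step 0: eval ((x + element) <= 8)    {0,1,2,3,4,5,6,7,8,9,10,11,12,13,14,15,16,17,18,19,20,21,22,23,24,25,26,27,28,29,30,31}
step 1: w <- ((element + element) - (w % 2)) {0,1,2,3,4}
step 2: w <- w                       {5,6,7,8,9,10,11,12,13,14,15,16,17,18,19,20,21,22,23,24,25,26,27,28,29,30,31}
step 3: w <- (-7 + (10 % 2))         {5,6,7,8,9,10,11,12,13,14,15,16,17,18,19,20,21,22,23,24,25,26,27,28,29,30,31}
step 4: eval (min(-8, w) <= 9)       {0,1,2,3,4,5,6,7,8,9,10,11,12,13,14,15,16,17,18,19,20,21,22,23,24,25,26,27,28,29,30,31}
step 5: w <- max(x, (3 + w))         {0,1,2,3,4,5,6,7,8,9,10,11,12,13,14,15,16,17,18,19,20,21,22,23,24,25,26,27,28,29,30,31}
step 6: x <- ((-6 - 10) * (-1 - element)) {0,1,2,3,4,5,6,7,8,9,10,11,12,13,14,15,16,17,18,19,20,21,22,23,24,25,26,27,28,29,30,31}

Answer: 7 steps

w: 3,5,7,9,11,5,6,7,8,9,10,11,12,13,14,15,16,17,18,19,20,21,22,23,24,25,26,27,28,29,30,31
x: 16,32,48,64,80,96,112,128,144,160,176,192,208,224,240,256,272,288,304,320,336,352,368,384,400,416,432,448,464,480,496,512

steps = 7; useful = 187; efficiency = 187/224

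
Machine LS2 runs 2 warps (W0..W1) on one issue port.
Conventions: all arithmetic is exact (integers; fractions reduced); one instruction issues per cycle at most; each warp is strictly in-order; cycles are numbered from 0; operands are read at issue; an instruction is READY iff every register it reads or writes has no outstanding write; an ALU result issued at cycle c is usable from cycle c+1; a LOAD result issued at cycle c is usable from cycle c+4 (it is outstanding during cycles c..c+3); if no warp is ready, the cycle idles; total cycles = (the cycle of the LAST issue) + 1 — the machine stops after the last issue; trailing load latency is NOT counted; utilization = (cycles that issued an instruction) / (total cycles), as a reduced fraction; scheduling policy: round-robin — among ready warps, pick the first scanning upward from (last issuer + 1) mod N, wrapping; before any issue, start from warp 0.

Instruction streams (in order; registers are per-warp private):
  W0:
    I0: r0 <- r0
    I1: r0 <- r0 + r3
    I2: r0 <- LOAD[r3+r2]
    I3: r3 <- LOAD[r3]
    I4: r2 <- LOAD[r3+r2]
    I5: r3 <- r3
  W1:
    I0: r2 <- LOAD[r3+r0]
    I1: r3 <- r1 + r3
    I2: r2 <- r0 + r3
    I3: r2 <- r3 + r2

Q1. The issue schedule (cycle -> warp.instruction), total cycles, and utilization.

cycle 0: W0.I0
cycle 1: W1.I0
cycle 2: W0.I1
cycle 3: W1.I1
cycle 4: W0.I2
cycle 5: W1.I2
cycle 6: W0.I3
cycle 7: W1.I3
cycle 8: idle
cycle 9: idle
cycle 10: W0.I4
cycle 11: W0.I5

Answer: 12 cycles, utilization 5/6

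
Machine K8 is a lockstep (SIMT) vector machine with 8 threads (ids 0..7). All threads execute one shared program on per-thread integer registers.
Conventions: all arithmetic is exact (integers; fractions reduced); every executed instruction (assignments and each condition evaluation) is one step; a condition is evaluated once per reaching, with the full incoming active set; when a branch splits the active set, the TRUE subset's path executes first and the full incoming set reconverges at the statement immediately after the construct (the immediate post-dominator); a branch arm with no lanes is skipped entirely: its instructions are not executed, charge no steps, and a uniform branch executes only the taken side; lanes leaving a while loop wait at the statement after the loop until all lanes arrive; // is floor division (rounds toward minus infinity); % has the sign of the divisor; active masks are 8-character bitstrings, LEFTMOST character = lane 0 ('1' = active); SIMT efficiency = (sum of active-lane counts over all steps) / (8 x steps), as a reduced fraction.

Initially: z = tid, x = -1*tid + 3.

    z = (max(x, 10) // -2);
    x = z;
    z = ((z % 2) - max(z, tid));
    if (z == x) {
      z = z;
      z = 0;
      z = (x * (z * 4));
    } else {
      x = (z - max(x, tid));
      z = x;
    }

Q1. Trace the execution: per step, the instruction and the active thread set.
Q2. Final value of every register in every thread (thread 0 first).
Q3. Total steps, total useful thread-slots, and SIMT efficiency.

step 0: z <- (max(x, 10) // -2)      11111111
step 1: x <- z                       11111111
step 2: z <- ((z % 2) - max(z, tid)) 11111111
step 3: eval (z == x)                11111111
step 4: z <- z                       00000010
step 5: z <- 0                       00000010
step 6: z <- (x * (z * 4))           00000010
step 7: x <- (z - max(x, tid))       11111101
step 8: z <- x                       11111101

Answer: 9 steps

z: 1,-1,-3,-5,-7,-9,0,-13
x: 1,-1,-3,-5,-7,-9,-5,-13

steps = 9; useful = 49; efficiency = 49/72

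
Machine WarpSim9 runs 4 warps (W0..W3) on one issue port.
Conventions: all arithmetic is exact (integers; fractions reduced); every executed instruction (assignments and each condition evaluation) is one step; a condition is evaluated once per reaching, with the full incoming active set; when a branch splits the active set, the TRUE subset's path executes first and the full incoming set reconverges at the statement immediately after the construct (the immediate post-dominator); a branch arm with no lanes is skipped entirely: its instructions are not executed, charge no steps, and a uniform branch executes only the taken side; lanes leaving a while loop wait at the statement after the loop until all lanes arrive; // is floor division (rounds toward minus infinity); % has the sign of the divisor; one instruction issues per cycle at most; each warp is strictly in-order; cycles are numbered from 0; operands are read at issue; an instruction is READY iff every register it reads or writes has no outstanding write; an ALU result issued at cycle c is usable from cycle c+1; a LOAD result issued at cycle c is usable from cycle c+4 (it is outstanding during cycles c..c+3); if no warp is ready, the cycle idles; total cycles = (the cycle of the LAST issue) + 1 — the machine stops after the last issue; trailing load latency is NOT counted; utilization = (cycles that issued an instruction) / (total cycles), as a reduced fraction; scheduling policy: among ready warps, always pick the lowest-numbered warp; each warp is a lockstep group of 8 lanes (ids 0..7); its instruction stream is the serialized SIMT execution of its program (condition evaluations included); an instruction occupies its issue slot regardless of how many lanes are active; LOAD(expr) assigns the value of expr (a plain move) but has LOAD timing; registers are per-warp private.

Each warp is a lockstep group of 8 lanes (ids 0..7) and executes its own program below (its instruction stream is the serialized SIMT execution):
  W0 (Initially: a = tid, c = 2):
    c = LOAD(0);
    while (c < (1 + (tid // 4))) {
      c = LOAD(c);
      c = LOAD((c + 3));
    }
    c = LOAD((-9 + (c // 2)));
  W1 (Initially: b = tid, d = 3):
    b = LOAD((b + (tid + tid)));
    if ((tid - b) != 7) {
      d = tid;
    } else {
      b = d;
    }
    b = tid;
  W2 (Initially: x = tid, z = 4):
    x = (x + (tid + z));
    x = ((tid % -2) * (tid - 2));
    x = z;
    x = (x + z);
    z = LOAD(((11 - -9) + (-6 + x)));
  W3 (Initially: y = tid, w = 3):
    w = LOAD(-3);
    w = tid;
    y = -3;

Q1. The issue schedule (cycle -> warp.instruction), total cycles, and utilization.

cycle 0: W0.I0
cycle 1: W1.I0
cycle 2: W2.I0
cycle 3: W2.I1
cycle 4: W0.I1
cycle 5: W0.I2
cycle 6: W1.I1
cycle 7: W1.I2
cycle 8: W1.I3
cycle 9: W0.I3
cycle 10: W2.I2
cycle 11: W2.I3
cycle 12: W2.I4
cycle 13: W0.I4
cycle 14: W0.I5
cycle 15: W3.I0
cycle 16: idle
cycle 17: idle
cycle 18: idle
cycle 19: W3.I1
cycle 20: W3.I2

Answer: 21 cycles, utilization 6/7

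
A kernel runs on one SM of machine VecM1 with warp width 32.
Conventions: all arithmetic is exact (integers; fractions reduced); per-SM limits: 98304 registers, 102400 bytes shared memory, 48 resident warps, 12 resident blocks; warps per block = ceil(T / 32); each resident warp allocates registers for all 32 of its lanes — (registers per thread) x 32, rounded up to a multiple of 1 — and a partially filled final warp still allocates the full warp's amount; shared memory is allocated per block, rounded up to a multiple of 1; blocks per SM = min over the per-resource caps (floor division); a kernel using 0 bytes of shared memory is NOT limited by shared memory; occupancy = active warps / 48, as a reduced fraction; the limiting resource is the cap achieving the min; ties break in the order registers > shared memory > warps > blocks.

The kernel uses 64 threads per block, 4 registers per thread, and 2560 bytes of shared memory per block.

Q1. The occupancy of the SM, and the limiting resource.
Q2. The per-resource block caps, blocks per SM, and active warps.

Answer: occupancy 1/2, limited by blocks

registers: 384 blocks
shared memory: 40 blocks
warps: 24 blocks
blocks: 12 blocks

Answer: 12 blocks, 24 active warps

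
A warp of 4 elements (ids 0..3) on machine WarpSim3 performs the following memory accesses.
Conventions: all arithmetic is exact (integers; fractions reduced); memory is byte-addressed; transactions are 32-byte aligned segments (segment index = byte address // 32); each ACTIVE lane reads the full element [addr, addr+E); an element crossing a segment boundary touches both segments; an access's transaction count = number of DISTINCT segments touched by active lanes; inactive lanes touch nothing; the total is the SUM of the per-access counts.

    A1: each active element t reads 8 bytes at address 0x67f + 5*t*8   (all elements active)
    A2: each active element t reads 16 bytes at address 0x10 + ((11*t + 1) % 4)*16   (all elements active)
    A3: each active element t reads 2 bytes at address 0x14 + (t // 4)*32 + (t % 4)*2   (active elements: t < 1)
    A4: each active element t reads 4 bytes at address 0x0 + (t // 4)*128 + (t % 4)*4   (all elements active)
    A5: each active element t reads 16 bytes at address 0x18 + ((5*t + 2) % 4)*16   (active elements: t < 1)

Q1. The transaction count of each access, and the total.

A1: 5 transactions
A2: 3 transactions
A3: 1 transaction
A4: 1 transaction
A5: 2 transactions

Answer: 5,3,1,1,2; total 12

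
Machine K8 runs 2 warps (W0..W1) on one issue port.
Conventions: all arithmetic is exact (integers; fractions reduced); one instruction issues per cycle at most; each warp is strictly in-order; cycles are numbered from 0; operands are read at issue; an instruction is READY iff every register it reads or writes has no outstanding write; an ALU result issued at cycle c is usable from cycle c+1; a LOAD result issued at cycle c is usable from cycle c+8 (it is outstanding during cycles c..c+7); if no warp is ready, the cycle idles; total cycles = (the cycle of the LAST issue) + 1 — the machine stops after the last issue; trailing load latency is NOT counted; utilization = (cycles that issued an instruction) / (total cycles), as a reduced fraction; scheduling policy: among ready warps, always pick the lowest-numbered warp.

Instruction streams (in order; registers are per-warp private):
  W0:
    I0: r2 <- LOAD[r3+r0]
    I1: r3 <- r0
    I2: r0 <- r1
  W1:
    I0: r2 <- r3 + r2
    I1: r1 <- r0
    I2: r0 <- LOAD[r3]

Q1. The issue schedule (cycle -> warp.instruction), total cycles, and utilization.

cycle 0: W0.I0
cycle 1: W0.I1
cycle 2: W0.I2
cycle 3: W1.I0
cycle 4: W1.I1
cycle 5: W1.I2

Answer: 6 cycles, utilization 1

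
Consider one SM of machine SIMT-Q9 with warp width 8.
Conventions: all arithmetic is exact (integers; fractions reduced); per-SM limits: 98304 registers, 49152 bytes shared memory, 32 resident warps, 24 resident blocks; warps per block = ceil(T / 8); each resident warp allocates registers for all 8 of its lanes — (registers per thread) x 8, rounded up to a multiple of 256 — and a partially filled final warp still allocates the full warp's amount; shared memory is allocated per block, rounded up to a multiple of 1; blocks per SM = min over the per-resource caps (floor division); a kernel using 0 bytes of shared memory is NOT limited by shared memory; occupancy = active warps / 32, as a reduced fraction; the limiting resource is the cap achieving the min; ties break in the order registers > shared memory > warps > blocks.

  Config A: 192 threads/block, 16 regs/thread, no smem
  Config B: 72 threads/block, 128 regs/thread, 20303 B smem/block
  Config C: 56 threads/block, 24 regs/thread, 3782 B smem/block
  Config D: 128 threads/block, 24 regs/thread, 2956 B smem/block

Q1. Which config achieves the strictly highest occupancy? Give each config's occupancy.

occupancies: A 3/4, B 9/16, C 7/8, D 1

Answer: D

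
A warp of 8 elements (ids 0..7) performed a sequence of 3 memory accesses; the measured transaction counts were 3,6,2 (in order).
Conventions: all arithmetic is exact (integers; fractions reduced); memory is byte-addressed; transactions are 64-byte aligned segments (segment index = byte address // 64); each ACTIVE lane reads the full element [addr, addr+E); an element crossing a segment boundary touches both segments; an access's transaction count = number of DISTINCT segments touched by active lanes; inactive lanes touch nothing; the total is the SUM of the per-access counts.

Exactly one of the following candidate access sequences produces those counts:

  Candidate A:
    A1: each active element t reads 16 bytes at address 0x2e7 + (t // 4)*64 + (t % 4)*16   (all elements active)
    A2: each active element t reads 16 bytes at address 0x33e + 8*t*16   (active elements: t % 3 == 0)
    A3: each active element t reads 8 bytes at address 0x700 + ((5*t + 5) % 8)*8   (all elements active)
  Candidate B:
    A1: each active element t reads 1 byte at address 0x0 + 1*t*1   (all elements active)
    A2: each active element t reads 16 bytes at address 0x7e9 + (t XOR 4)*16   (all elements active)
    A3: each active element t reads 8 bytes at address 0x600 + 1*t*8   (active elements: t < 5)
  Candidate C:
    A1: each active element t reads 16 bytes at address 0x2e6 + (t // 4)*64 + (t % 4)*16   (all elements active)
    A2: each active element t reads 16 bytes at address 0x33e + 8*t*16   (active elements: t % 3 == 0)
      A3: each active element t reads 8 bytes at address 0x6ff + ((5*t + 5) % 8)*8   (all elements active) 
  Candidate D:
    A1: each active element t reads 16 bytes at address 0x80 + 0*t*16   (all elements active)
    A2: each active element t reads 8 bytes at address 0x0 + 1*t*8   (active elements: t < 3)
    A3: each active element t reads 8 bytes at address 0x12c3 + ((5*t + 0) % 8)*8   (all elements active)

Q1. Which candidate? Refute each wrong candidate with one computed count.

A: A3 gives 1 transaction, not 2
B: A1 gives 1 transaction, not 3
D: A1 gives 1 transaction, not 3
C: all counts match (3,6,2)

Answer: C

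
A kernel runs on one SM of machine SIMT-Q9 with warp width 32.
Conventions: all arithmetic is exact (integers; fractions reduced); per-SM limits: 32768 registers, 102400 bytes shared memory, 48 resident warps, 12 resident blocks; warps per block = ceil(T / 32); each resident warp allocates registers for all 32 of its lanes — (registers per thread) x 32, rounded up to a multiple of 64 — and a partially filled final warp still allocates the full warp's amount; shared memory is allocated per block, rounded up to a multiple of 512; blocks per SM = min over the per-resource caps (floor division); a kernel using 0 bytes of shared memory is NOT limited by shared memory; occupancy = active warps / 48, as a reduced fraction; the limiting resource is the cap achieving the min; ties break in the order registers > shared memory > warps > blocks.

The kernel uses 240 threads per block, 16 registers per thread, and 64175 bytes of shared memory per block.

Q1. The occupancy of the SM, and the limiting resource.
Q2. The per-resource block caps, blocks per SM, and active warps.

Answer: occupancy 1/6, limited by shared memory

registers: 8 blocks
shared memory: 1 block
warps: 6 blocks
blocks: 12 blocks

Answer: 1 block, 8 active warps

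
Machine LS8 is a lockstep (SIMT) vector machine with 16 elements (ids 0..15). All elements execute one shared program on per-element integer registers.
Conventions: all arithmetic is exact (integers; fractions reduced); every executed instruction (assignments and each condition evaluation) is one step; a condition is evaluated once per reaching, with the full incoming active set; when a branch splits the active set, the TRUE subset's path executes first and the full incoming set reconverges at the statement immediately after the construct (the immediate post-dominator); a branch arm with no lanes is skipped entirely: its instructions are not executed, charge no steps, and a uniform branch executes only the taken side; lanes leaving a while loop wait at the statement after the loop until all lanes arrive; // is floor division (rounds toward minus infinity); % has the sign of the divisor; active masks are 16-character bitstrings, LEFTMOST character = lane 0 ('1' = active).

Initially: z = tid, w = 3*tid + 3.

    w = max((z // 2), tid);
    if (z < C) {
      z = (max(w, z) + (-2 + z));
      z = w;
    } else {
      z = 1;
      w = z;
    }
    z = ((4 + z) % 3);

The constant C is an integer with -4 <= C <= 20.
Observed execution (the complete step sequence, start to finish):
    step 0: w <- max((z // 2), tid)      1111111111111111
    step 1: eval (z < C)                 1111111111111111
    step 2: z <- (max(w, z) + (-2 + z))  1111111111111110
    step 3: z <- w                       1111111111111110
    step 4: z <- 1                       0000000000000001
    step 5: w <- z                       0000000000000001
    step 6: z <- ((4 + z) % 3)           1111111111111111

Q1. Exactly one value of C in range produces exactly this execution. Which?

Answer: C = 15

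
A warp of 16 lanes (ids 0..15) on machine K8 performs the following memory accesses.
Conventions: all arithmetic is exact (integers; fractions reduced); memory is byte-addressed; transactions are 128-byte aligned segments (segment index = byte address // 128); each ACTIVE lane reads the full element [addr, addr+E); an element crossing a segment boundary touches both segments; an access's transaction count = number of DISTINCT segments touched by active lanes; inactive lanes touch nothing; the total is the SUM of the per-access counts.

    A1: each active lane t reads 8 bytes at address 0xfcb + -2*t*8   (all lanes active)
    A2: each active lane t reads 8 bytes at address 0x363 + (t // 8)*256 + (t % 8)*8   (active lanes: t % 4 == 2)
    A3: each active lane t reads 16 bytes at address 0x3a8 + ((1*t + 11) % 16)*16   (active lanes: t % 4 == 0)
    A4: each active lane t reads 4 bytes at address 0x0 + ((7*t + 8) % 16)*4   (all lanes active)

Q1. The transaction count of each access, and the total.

A1: 3 transactions
A2: 4 transactions
A3: 3 transactions
A4: 1 transaction

Answer: 3,4,3,1; total 11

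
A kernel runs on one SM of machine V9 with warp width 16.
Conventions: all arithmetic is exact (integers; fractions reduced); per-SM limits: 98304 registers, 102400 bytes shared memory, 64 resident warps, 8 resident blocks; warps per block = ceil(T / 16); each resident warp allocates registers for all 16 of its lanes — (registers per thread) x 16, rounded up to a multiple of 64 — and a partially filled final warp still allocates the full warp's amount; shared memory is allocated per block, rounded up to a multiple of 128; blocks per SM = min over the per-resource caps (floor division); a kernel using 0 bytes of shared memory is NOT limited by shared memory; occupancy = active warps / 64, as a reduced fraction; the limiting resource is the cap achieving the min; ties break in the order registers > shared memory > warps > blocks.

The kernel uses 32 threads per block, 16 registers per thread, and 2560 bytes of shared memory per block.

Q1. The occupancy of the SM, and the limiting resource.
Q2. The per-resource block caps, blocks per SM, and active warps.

Answer: occupancy 1/4, limited by blocks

registers: 192 blocks
shared memory: 40 blocks
warps: 32 blocks
blocks: 8 blocks

Answer: 8 blocks, 16 active warps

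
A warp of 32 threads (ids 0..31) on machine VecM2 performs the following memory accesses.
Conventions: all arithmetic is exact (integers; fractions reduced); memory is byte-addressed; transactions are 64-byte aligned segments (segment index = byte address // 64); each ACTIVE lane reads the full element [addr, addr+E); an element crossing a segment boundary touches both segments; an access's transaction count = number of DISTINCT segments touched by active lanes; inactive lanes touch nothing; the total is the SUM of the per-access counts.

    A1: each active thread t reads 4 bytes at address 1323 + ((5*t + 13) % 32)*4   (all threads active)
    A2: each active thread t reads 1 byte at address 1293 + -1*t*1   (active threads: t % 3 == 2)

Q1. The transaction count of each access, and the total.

A1: 3 transactions
A2: 2 transactions

Answer: 3,2; total 5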